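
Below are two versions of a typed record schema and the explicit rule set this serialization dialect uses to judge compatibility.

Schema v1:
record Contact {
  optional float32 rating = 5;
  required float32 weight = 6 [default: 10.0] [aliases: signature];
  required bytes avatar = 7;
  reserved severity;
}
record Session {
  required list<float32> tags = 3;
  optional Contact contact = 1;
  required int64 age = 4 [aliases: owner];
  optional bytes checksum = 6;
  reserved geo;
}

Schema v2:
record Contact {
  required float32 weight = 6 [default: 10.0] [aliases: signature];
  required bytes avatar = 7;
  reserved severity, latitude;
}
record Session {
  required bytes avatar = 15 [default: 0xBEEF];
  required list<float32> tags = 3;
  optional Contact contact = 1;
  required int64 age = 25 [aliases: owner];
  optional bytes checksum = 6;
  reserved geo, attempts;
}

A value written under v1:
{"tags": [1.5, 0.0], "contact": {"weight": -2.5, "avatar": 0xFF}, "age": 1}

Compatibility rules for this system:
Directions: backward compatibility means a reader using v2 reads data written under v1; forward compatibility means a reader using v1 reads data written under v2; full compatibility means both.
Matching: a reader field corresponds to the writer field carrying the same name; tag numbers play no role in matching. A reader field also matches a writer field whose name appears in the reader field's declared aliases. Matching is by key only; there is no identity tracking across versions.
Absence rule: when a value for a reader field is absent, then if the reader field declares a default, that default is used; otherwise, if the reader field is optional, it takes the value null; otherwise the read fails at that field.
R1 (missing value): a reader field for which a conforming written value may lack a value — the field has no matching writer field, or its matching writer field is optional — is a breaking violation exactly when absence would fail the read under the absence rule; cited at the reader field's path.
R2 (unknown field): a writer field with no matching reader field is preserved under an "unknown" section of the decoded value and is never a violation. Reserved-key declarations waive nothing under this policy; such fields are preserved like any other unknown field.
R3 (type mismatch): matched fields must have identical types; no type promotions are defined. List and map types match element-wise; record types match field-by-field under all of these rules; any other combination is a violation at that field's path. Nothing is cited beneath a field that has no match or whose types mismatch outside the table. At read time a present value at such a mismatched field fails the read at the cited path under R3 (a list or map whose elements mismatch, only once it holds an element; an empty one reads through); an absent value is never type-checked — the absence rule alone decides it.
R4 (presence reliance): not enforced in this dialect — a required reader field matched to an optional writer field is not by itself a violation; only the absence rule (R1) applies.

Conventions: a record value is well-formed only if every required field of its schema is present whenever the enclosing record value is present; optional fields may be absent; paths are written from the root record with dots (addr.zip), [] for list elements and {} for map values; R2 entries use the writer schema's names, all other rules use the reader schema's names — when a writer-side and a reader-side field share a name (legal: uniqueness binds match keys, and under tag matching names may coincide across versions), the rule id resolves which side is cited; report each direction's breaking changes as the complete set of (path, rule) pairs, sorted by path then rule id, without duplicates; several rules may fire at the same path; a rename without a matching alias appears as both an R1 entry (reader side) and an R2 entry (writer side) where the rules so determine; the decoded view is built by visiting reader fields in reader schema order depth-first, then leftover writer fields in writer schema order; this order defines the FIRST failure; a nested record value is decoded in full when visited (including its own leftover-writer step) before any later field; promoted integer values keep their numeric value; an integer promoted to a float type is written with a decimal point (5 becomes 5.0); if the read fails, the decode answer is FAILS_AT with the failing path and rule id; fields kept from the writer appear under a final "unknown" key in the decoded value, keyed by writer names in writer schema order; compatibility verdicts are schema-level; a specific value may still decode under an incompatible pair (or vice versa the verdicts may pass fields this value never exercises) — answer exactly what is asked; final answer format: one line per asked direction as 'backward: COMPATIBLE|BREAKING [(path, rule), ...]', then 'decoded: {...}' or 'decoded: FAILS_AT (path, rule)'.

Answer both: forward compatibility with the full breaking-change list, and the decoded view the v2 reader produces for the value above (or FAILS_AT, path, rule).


arrows below run writer -> reader for Session
checking forward for Session: reader v1 against writer v2:
  tags <- tags (list<float32> -> list<float32>, writer required)
  contact <- contact (Contact -> Contact, writer optional)
  age <- age (int64 -> int64, writer required)
  checksum <- checksum (bytes -> bytes, writer optional)
  writer avatar: unknown to reader
  no writer field matches reader contact.rating
  contact.weight <- contact.weight (float32 -> float32, writer required)
  contact.avatar <- contact.avatar (bytes -> bytes, writer required)
  => forward: COMPATIBLE
decode walk for Session under reader schema v2:
  avatar := 0xBEEF (missing; default applied)
  tags := [1.5, 0.0]
  contact.weight := -2.5
  contact.avatar := 0xFF
  age := 1
  checksum := null (missing; optional => null)
  => decoded: {"avatar": 0xBEEF, "tags": [1.5, 0.0], "contact": {"weight": -2.5, "avatar": 0xFF}, "age": 1, "checksum": null}
ruling out the remaining Session differences:
  field age in record Session: tag 4 changed to 25 -> no rule fires on it in Session's dialect; the asked verdict holds

forward: COMPATIBLE []; decoded: {"avatar": 0xBEEF, "tags": [1.5, 0.0], "contact": {"weight": -2.5, "avatar": 0xFF}, "age": 1, "checksum": null}


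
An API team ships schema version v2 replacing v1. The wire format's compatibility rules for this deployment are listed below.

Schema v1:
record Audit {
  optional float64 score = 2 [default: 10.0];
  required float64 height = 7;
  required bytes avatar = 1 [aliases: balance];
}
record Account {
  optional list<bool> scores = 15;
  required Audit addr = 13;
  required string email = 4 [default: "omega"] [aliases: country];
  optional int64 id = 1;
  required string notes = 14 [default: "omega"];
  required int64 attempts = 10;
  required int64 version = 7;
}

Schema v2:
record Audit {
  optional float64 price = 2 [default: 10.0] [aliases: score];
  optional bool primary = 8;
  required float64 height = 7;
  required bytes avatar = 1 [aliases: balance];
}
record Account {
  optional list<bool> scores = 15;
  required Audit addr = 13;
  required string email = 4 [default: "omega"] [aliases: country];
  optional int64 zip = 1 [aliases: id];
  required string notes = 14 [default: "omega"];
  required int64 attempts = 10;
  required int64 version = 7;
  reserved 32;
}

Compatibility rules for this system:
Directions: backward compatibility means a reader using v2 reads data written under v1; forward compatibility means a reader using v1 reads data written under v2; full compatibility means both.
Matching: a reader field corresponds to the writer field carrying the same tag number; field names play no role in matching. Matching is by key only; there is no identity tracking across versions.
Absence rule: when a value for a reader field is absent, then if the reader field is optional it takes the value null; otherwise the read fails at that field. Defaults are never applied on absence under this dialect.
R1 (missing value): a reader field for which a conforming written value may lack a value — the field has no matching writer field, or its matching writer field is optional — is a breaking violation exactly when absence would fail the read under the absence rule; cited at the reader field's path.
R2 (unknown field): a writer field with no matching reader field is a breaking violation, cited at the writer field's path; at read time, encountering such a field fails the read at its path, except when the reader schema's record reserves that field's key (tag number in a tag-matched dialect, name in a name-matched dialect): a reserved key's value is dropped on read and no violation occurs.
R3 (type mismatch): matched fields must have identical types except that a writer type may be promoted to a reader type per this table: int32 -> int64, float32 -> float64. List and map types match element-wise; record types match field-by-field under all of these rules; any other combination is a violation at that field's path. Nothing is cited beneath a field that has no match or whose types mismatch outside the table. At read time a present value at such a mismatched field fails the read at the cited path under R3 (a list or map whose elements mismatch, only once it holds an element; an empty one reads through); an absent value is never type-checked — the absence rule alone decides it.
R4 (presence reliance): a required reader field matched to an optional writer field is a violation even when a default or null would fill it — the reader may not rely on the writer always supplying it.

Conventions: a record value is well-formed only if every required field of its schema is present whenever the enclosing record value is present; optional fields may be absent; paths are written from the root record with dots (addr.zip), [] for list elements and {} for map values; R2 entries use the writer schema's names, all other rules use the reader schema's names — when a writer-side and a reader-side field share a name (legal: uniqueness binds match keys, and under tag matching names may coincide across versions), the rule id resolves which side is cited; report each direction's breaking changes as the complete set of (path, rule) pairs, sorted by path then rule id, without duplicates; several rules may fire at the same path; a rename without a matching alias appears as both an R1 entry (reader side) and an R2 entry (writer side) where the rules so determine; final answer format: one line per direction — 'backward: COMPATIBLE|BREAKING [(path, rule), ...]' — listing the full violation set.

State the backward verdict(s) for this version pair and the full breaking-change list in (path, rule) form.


the writer's type comes first in each Account pair
backward analysis of Account with v2 as reader and v1 as writer:
  scores: list<bool> -> list<bool>, writer optional; from scores
  addr: Audit -> Audit, writer required; from addr
  email: string -> string, writer required; from email
  zip: int64 -> int64, writer optional; from id
  notes: string -> string, writer required; from notes
  attempts: int64 -> int64, writer required; from attempts
  version: int64 -> int64, writer required; from version
  addr.price: float64 -> float64, writer optional; from addr.score
  addr.primary: no writer-side match
  addr.height: float64 -> float64, writer required; from addr.height
  addr.avatar: bytes -> bytes, writer required; from addr.avatar
  => no violations; backward on Account: COMPATIBLE
checking off the Account differences that do not matter here:
  added field primary to record Audit: optional bool, tag 8 (in v2 it sits immediately before height) -> matters only for Account's forward compatibility — outside the asked direction
  renamed field id to zip in record Account (alias id declared on the renamed field) -> no rule fires on it in Account's dialect; the asked verdict holds
  renamed field score to price in record Audit (alias score declared on the renamed field) -> no rule fires on it in Account's dialect; the asked verdict holds

backward: COMPATIBLE []


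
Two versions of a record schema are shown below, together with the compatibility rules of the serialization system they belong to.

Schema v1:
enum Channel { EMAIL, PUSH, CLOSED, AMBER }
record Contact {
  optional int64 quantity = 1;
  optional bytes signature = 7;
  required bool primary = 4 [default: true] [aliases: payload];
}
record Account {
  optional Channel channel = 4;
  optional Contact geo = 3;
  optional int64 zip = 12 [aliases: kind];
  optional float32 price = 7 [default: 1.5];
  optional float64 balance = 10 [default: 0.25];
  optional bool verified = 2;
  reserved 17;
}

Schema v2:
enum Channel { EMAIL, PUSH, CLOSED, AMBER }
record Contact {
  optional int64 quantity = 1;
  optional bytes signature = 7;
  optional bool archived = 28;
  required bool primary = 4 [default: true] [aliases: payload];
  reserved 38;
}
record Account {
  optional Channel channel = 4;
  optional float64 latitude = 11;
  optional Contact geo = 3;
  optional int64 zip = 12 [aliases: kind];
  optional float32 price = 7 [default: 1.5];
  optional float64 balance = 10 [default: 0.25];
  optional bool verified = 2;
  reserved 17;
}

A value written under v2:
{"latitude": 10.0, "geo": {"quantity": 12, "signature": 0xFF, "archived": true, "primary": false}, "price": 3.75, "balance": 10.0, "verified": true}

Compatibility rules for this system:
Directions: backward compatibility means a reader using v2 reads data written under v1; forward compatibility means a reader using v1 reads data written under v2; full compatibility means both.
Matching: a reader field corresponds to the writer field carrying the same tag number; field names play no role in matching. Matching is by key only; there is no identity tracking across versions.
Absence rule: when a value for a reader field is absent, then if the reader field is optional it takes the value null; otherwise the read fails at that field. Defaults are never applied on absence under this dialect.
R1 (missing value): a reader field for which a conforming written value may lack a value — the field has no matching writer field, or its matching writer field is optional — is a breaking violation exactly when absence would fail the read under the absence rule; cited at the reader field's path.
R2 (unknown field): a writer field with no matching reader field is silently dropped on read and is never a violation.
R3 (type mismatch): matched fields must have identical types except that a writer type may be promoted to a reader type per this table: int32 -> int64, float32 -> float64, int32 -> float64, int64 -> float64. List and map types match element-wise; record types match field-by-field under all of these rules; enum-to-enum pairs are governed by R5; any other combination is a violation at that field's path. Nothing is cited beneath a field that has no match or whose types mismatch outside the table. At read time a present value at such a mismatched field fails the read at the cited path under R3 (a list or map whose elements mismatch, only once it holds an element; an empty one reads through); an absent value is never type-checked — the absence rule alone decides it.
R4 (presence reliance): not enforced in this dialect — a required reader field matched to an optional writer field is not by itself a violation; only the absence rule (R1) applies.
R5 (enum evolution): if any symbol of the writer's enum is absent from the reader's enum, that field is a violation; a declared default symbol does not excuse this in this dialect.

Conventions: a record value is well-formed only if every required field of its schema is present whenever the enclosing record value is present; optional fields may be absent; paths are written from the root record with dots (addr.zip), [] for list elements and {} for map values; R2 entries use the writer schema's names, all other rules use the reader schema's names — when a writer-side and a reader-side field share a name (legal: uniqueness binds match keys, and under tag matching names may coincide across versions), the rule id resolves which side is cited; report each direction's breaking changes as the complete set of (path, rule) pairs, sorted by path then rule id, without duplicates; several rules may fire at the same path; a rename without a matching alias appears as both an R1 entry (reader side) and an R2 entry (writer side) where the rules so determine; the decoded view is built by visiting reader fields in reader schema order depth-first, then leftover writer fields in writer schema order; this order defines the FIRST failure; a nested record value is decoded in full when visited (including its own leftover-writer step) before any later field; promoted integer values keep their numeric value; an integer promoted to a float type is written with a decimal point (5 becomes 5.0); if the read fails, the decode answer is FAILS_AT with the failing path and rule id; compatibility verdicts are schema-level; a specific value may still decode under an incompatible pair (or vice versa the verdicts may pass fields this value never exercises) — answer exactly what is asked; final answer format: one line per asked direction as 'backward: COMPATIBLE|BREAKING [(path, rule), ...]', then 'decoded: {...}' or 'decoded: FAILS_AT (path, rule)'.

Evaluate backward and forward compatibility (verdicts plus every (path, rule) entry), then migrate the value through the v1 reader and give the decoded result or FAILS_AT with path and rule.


arrows below run writer -> reader for Account
backward for Account (reader v2, writer v1):
  channel: paired with writer channel (Channel -> Channel; writer optional)
  latitude: no writer match
  geo: paired with writer geo (Contact -> Contact; writer optional)
  zip: paired with writer zip (int64 -> int64; writer optional)
  price: paired with writer price (float32 -> float32; writer optional)
  balance: paired with writer balance (float64 -> float64; writer optional)
  verified: paired with writer verified (bool -> bool; writer optional)
  geo.quantity: paired with writer geo.quantity (int64 -> int64; writer optional)
  geo.signature: paired with writer geo.signature (bytes -> bytes; writer optional)
  geo.archived: no writer match
  geo.primary: paired with writer geo.primary (bool -> bool; writer required)
  nothing fires on Account: backward is COMPATIBLE
forward for Account (reader v1, writer v2):
  channel: paired with writer channel (Channel -> Channel; writer optional)
  geo: paired with writer geo (Contact -> Contact; writer optional)
  zip: paired with writer zip (int64 -> int64; writer optional)
  price: paired with writer price (float32 -> float32; writer optional)
  balance: paired with writer balance (float64 -> float64; writer optional)
  verified: paired with writer verified (bool -> bool; writer optional)
  leftover writer field: latitude
  geo.quantity: paired with writer geo.quantity (int64 -> int64; writer optional)
  geo.signature: paired with writer geo.signature (bytes -> bytes; writer optional)
  geo.primary: paired with writer geo.primary (bool -> bool; writer required)
  leftover writer field: geo.archived
  nothing fires on Account: forward is COMPATIBLE
decode (reader v1):
  channel := null (absent, optional -> null)
  geo.quantity := 12
  geo.signature := 0xFF
  geo.primary := false
  writer geo.archived: unknown -> dropped
  zip := null (absent, optional -> null)
  price := 3.75
  balance := 10.0
  verified := true
  writer latitude: unknown -> dropped
  => decoded: {"channel": null, "geo": {"quantity": 12, "signature": 0xFF, "primary": false}, "zip": null, "price": 3.75, "balance": 10.0, "verified": true}

backward: COMPATIBLE []; forward: COMPATIBLE []; decoded: {"channel": null, "geo": {"quantity": 12, "signature": 0xFF, "primary": false}, "zip": null, "price": 3.75, "balance": 10.0, "verified": true}


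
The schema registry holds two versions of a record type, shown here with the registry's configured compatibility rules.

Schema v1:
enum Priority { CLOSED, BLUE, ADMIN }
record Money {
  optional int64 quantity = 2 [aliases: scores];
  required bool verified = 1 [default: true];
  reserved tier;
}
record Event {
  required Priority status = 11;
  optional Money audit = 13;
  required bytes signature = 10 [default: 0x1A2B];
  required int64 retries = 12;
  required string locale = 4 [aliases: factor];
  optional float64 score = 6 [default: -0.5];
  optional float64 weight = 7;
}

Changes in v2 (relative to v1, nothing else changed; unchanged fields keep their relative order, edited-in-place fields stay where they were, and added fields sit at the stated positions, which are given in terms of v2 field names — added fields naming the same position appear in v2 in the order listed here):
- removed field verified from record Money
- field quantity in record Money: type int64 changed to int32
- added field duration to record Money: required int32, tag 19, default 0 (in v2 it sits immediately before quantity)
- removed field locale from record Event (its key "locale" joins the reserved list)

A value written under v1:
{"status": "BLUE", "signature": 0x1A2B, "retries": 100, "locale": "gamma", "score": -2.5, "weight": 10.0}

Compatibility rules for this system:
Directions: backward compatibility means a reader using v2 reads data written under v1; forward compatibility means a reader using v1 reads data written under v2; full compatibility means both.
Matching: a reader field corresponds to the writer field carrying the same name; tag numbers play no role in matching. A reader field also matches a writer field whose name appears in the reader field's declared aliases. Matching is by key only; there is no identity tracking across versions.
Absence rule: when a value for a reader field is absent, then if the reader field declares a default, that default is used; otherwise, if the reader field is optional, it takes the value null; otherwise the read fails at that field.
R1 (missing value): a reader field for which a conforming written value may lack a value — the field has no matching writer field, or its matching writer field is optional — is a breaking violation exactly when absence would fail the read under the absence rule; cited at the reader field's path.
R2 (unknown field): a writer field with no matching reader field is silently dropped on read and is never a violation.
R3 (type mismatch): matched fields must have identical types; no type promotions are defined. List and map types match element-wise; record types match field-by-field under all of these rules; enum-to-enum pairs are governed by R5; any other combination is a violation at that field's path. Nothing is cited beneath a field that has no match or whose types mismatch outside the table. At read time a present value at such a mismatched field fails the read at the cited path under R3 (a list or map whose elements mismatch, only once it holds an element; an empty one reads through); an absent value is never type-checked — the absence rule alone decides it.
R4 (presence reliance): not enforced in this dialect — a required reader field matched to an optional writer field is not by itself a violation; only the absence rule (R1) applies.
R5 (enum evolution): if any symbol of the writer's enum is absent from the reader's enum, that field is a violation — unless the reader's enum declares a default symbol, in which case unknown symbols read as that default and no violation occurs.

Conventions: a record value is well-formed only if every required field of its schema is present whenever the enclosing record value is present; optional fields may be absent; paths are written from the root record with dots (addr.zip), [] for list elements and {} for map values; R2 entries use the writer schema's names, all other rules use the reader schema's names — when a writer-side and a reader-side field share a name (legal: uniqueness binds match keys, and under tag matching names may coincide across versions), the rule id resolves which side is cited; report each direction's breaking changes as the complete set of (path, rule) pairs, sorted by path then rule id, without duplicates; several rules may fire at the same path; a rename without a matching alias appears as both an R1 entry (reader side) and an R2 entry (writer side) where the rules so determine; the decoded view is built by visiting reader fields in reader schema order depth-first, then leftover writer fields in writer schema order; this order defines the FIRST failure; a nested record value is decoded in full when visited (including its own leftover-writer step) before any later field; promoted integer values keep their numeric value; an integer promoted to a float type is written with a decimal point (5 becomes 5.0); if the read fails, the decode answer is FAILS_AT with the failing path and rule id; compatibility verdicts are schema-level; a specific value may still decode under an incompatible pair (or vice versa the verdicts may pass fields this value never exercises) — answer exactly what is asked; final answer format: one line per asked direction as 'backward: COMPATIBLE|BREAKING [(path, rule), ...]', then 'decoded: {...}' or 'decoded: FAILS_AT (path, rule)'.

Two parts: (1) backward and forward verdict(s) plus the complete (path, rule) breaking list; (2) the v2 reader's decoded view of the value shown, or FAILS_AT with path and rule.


each type pair in Event: writer, then reader
backward on Event — v2 reading data written by v1:
  status: Priority -> Priority, writer required; from status
  audit: Money -> Money, writer optional; from audit
  signature: bytes -> bytes, writer required; from signature
  retries: int64 -> int64, writer required; from retries
  score: float64 -> float64, writer optional; from score
  weight: float64 -> float64, writer optional; from weight
  writer locale: unknown to reader
  audit.duration: no writer match
  audit.quantity: int64 -> int32, writer optional; from audit.quantity
  writer audit.verified: unknown to reader
  R3 fires at audit.quantity
  backward on Event therefore BREAKING (1)
forward on Event — v1 reading data written by v2:
  status: Priority -> Priority, writer required; from status
  audit: Money -> Money, writer optional; from audit
  signature: bytes -> bytes, writer required; from signature
  retries: int64 -> int64, writer required; from retries
  locale: no writer match
  score: float64 -> float64, writer optional; from score
  weight: float64 -> float64, writer optional; from weight
  audit.quantity: int32 -> int64, writer optional; from audit.quantity
  audit.verified: no writer match
  writer audit.duration: unknown to reader
  R3 fires at audit.quantity
  R1 fires at locale
  forward on Event therefore BREAKING (2)
decoding the Event value with the v2 reader:
  status := "BLUE"
  audit := null (absent, optional -> null)
  signature := 0x1A2B
  retries := 100
  score := -2.5
  weight := 10.0
  writer locale: unknown -> dropped
  => decoded: {"status": "BLUE", "audit": null, "signature": 0x1A2B, "retries": 100, "score": -2.5, "weight": 10.0}

backward: BREAKING [(audit.quantity, R3)]; forward: BREAKING [(audit.quantity, R3), (locale, R1)]; decoded: {"status": "BLUE", "audit": null, "signature": 0x1A2B, "retries": 100, "score": -2.5, "weight": 10.0}


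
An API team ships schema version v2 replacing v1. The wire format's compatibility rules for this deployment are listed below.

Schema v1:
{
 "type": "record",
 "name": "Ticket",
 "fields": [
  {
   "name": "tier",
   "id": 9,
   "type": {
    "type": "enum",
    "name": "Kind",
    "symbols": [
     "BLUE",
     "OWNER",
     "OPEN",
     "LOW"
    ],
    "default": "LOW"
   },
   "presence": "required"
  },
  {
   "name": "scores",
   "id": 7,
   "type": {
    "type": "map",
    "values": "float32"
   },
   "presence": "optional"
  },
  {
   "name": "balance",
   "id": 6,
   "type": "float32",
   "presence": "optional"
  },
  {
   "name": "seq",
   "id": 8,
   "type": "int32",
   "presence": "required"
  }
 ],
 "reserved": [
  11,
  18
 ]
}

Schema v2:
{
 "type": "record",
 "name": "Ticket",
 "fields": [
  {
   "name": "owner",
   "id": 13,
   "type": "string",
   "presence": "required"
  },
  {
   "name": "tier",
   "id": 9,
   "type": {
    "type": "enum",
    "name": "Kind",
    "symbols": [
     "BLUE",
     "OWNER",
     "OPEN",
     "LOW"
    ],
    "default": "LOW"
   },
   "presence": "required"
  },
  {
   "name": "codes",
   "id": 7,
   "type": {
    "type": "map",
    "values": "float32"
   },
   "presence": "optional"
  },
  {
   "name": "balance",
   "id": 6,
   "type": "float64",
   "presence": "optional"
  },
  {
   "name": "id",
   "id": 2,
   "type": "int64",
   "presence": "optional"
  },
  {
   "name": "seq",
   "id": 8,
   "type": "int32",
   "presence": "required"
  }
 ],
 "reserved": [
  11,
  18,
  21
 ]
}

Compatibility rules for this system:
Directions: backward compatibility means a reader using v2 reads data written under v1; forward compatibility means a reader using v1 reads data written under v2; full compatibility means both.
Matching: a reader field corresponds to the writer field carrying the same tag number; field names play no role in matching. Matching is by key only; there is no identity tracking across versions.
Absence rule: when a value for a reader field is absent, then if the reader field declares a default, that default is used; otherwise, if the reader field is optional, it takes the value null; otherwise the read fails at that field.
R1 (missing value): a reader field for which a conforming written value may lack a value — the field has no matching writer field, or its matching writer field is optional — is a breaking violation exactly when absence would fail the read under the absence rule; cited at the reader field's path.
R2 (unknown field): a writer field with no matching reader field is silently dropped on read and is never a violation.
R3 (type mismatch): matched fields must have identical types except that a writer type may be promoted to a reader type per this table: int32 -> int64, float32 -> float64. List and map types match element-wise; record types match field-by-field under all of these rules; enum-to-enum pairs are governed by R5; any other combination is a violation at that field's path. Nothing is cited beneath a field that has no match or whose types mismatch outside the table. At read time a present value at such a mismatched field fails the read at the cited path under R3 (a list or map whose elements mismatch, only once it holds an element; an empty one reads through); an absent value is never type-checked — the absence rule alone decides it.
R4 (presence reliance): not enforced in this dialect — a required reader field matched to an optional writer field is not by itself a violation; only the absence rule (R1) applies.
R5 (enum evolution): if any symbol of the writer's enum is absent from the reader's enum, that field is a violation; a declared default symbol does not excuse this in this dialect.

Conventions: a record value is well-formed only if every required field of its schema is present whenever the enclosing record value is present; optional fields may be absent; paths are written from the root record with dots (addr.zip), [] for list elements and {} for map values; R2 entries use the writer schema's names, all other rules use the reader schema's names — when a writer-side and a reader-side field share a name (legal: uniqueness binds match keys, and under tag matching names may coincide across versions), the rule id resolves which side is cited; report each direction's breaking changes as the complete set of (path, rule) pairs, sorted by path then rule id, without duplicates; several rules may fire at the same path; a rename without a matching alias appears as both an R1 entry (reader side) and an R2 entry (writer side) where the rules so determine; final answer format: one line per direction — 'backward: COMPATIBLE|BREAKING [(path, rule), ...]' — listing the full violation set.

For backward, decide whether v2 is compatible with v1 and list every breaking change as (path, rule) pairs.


arrows below run writer -> reader for Ticket
checking backward for Ticket: reader v2 against writer v1:
  no writer field matches reader owner
  writer required, Kind -> Kind: reader tier maps from writer tier
  writer optional, map<string, float32> -> map<string, float32>: reader codes maps from writer scores
  writer optional, float32 -> float64: reader balance maps from writer balance
  no writer field matches reader id
  writer required, int32 -> int32: reader seq maps from writer seq
  rule R1 violated at owner
  => backward verdict for Ticket: BREAKING, 1 violation(s)
checking off the Ticket differences that do not matter here:
  renamed field scores to codes in record Ticket -> no rule fires on it in Ticket's dialect; the asked verdict holds
  field balance in record Ticket: type float32 changed to float64 -> its effect on Ticket is confined to the forward direction, not asked
  added field id to record Ticket: optional int64, tag 2 (in v2 it sits immediately before seq) -> no rule fires on it in Ticket's dialect; the asked verdict holds

backward: BREAKING [(owner, R1)]


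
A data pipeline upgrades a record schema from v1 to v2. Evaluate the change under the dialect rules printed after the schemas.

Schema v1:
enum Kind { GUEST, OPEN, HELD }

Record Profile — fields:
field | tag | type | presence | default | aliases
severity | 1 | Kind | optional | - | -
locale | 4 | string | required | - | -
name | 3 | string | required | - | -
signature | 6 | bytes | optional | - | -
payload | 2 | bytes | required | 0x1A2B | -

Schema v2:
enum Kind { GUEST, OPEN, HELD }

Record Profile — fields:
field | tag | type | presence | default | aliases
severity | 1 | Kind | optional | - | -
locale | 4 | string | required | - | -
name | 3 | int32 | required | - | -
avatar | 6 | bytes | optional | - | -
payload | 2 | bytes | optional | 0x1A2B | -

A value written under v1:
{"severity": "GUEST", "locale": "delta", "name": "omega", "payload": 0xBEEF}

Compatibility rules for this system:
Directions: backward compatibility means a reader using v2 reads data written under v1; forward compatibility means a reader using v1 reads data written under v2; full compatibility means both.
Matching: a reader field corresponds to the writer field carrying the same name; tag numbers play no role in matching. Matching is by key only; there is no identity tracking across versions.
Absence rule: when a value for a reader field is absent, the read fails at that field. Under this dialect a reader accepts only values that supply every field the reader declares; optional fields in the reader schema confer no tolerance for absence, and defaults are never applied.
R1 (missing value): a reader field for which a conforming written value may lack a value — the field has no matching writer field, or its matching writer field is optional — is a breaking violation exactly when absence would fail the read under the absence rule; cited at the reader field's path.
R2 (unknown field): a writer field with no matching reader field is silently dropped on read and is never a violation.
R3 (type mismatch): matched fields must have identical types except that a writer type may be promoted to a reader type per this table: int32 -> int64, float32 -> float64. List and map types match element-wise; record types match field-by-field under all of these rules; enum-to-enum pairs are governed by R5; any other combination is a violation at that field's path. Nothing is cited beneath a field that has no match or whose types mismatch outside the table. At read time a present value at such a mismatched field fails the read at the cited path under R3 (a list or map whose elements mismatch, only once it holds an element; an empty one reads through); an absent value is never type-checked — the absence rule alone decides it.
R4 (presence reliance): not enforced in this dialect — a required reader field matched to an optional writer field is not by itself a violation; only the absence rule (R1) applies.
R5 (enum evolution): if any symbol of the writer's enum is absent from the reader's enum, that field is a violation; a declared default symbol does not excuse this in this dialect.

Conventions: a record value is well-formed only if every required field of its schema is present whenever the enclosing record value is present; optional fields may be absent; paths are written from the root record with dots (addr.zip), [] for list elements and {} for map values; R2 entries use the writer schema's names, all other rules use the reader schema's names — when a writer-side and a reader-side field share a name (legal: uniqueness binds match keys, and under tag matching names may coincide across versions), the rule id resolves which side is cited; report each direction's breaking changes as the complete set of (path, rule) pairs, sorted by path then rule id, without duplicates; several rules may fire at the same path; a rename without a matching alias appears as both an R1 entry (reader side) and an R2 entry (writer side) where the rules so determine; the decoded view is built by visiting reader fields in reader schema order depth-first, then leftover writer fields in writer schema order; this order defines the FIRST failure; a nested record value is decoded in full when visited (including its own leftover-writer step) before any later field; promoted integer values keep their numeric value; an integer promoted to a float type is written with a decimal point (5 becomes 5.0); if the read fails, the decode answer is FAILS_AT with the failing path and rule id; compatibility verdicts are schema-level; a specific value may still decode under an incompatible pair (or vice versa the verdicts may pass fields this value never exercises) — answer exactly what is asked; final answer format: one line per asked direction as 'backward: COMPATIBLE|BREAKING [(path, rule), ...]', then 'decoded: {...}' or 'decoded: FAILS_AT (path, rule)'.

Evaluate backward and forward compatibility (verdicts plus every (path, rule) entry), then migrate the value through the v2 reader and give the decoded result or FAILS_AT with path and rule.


backward: BREAKING [(avatar, R1), (name, R3), (severity, R1)]; forward: BREAKING [(name, R3), (payload, R1), (severity, R1), (signature, R1)]; decoded: FAILS_AT (name, R3)

each type pair in Profile: writer, then reader
backward analysis of Profile with v2 as reader and v1 as writer:
  severity: paired with writer severity (Kind -> Kind; writer optional)
  locale: paired with writer locale (string -> string; writer required)
  name: paired with writer name (string -> int32; writer required)
  avatar: no writer match
  payload: paired with writer payload (bytes -> bytes; writer required)
  signature (writer side), unknown to reader
  rule R1 violated at avatar
  rule R3 violated at name
  rule R1 violated at severity
  => backward verdict for Profile: BREAKING, 3 violation(s)
forward analysis of Profile with v1 as reader and v2 as writer:
  severity: paired with writer severity (Kind -> Kind; writer optional)
  locale: paired with writer locale (string -> string; writer required)
  name: paired with writer name (int32 -> string; writer required)
  signature: no writer match
  payload: paired with writer payload (bytes -> bytes; writer optional)
  avatar (writer side), unknown to reader
  rule R3 violated at name
  rule R1 violated at payload
  rule R1 violated at severity
  rule R1 violated at signature
  => forward verdict for Profile: BREAKING, 4 violation(s)
migrating the Profile value to v2:
  severity := "GUEST"
  locale := "delta"
  read fails at name under R3
  => FAILS_AT (name, R3)


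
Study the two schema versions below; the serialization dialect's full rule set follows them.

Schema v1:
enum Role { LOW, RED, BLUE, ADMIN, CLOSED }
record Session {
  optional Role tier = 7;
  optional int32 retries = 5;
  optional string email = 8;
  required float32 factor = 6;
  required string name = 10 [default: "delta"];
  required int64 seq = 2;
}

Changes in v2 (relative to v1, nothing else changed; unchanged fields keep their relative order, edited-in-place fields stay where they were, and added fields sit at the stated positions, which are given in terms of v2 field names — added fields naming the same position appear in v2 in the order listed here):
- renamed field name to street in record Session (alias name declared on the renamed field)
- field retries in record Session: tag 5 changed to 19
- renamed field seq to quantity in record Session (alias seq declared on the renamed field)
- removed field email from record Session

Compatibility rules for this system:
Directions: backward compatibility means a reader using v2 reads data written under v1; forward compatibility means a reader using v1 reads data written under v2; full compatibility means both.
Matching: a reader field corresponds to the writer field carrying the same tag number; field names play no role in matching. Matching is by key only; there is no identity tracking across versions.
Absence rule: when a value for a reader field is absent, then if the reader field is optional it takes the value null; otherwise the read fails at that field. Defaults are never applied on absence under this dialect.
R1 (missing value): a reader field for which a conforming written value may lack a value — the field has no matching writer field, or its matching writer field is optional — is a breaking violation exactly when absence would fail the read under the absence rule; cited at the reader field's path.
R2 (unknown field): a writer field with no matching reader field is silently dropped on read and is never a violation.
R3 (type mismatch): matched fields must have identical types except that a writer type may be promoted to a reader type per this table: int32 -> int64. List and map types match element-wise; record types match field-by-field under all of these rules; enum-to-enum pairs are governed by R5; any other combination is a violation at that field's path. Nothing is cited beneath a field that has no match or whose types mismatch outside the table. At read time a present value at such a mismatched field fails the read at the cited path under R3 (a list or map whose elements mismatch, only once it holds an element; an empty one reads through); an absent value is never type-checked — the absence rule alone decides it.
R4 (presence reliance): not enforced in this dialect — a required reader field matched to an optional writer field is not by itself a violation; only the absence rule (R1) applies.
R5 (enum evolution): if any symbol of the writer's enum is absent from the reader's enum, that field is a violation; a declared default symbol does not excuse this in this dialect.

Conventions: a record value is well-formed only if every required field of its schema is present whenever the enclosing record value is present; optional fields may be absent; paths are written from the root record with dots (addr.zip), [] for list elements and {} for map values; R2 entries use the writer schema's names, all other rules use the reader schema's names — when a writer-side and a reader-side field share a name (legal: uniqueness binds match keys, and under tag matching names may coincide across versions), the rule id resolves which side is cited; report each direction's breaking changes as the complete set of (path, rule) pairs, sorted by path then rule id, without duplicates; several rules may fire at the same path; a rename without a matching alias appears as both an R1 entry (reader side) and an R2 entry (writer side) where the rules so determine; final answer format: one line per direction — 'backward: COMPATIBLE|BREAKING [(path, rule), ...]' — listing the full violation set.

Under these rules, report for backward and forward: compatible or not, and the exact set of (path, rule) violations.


backward: COMPATIBLE []; forward: COMPATIBLE []

each type pair in Session: writer, then reader
backward for Session (reader v2, writer v1):
  tier <- tier (Role -> Role, writer optional)
  retries: no writer-side match
  factor <- factor (float32 -> float32, writer required)
  street <- name (string -> string, writer required)
  quantity <- seq (int64 -> int64, writer required)
  leftover writer field: retries
  leftover writer field: email
  => backward verdict for Session: COMPATIBLE, no violations
forward for Session (reader v1, writer v2):
  tier <- tier (Role -> Role, writer optional)
  retries: no writer-side match
  email: no writer-side match
  factor <- factor (float32 -> float32, writer required)
  name <- street (string -> string, writer required)
  seq <- quantity (int64 -> int64, writer required)
  leftover writer field: retries
  => forward verdict for Session: COMPATIBLE, no violations
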